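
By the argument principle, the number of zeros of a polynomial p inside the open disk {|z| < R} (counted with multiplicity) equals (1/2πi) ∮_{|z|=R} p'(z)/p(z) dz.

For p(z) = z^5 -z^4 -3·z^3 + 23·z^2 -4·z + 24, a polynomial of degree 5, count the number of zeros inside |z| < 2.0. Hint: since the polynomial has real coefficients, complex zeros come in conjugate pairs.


The zeros of p are: (2 + 2i), (2 - 2i), -3, (0 + 1i), (0 - 1i).
Their magnitudes are: 2.828, 2.828, 3, 1, 1.
Zeros with |z| < R = 2.0: (0 + 1i), (0 - 1i).
Count = 2.
By the argument principle, (1/2πi) ∮_{|z|=R} p'(z)/p(z) dz equals exactly this count.

Number of zeros inside |z| < 2.0: 2.


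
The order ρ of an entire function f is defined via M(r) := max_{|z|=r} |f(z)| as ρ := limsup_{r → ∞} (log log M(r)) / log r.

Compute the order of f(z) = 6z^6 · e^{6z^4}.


M(r) = max_{|z|=r} |6|·|z|^6·|e^{6z^4}| = 6·r^6 · e^{6r^4} (the factors attain their maxima compatibly on |z|=r). Then log M(r) = log 6 + 6·log r + 6r^4, dominated by the last term, so log log M(r) ~ 4·log r. The polynomial factor 6z^6 contributes only a log r term and does not affect the order. ρ = 4.
Therefore ρ = 4.

Order ρ = 4.


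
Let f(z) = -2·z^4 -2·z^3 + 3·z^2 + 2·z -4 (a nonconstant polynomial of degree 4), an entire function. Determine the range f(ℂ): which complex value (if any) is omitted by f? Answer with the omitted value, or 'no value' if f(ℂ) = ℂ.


Little Picard bounds the complement of f(ℂ) to at most one point.
For every w ∈ ℂ, the equation p(z) − w = 0 is a nonconstant polynomial in z and hence has at least one root by the fundamental theorem of algebra. So p is surjective onto ℂ, omitting no value.

Omitted value: no value.


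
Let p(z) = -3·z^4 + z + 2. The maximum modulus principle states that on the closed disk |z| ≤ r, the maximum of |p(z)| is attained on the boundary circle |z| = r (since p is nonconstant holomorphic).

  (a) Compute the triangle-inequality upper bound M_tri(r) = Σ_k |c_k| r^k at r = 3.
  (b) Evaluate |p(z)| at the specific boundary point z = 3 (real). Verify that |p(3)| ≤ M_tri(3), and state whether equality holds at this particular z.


Coefficients: c_0 = 2, c_1 = 1, c_2 = 0, c_3 = 0, c_4 = -3. Radius r = 3.
Part (a). Triangle bound: M_tri(r) = Σ_k |c_k| r^k
  = |2|·3^0 + |1|·3^1 + |0|·3^2 + |0|·3^3 + |-3|·3^4
  = 2 + 3 + 0 + 0 + 243 = 248.
This bounds M(r) := max_{|z|=r} |p(z)| from above; equality holds iff all terms c_k z^k can be made to align in phase at a single z on |z|=r.
Part (b). At z = 3 (real, on the circle |z| = r):
  p(3) = (2)·3^0 + (1)·3^1 + (0)·3^2 + (0)·3^3 + (-3)·3^4 = -238.
  |p(3)| = 238.
Check: |p(3)| = 238 ≤ 248 = M_tri(3). ✓ Equality does not hold at z = 3 (the coefficients have mixed signs, so the terms do not all align in phase there).

M_tri(3) = 248; |p(3)| = 238; equality at z=3: no.


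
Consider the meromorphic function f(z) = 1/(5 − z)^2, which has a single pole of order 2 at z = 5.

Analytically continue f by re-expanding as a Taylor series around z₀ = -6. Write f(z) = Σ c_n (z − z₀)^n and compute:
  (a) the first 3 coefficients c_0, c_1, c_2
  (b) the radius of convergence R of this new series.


Let w = z − z₀, so z = z₀ + w.
Then 5 − z = 5 − (z₀ + w) = (5 − z₀) − w = 11 − w.
f(z) = 1/(11 − w)^2 = (1/(11)^2) · (1 − w/(11))^{−2}.
By the binomial series (1−u)^{−2} = Σ_{n≥0} C(n+1, 1) u^n for |u|<1, with u = w/(11):
  c_n = C(n+1, 1) / (11)^(n+2).
  c_0 = 1/(11)^2 = 1/121.
  c_1 = 2/(11)^3 = 2/1331.
  c_2 = 3/(11)^4 = 3/14641.
The series is valid for |w/d| < 1, i.e. |z − z₀| < |d|.
Radius of convergence: R = |5 − z₀| = |11| = 11 (distance from z₀ to the singularity z = 5).

c_0 = 1/121, c_1 = 2/1331, c_2 = 3/14641; R = 11.


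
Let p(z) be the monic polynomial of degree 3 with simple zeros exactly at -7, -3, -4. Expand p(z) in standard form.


The polynomial is p(z) = ∏_{α ∈ S} (z − α), where S = {-7, -3, -4}.
Expanding the product yields: p(z) = z^3 + 14·z^2 + 61·z + 84.
The resulting polynomial has degree 3 and real coefficients as required.

p(z) = z^3 + 14·z^2 + 61·z + 84.


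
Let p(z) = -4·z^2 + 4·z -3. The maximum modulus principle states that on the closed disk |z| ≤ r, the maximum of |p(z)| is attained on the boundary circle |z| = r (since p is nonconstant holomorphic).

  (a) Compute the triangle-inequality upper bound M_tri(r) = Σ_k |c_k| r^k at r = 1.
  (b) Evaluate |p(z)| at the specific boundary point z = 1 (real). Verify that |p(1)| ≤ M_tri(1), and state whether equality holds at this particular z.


Coefficients: c_0 = -3, c_1 = 4, c_2 = -4. Radius r = 1.
Part (a). Triangle bound: M_tri(r) = Σ_k |c_k| r^k
  = |-3|·1^0 + |4|·1^1 + |-4|·1^2
  = 3 + 4 + 4 = 11.
This bounds M(r) := max_{|z|=r} |p(z)| from above; equality holds iff all terms c_k z^k can be made to align in phase at a single z on |z|=r.
Part (b). At z = 1 (real, on the circle |z| = r):
  p(1) = (-3)·1^0 + (4)·1^1 + (-4)·1^2 = -3.
  |p(1)| = 3.
Check: |p(1)| = 3 ≤ 11 = M_tri(1). ✓ Equality does not hold at z = 1 (the coefficients have mixed signs, so the terms do not all align in phase there).

M_tri(1) = 11; |p(1)| = 3; equality at z=1: no.


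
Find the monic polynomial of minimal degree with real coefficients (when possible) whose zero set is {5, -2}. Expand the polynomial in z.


The polynomial is p(z) = ∏_{α ∈ S} (z − α), where S = {5, -2}.
Expanding the product yields: p(z) = z^2 -3·z -10.
The resulting polynomial has degree 2 and real coefficients as required.

p(z) = z^2 -3·z -10.


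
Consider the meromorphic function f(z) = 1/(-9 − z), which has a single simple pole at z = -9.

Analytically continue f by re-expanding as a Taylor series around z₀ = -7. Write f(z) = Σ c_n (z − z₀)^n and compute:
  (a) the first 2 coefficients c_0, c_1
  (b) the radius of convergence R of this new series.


Let w = z − z₀, so z = z₀ + w.
Then -9 − z = -9 − (z₀ + w) = (-9 − z₀) − w = -2 − w.
f(z) = 1/(-2 − w) = (1/(-2)) · 1/(1 − w/(-2)) = Σ_{n≥0} w^n / (-2)^(n+1).
So c_n = 1/(-2)^(n+1):
  c_0 = 1/(-2)^1 = -1/2.
  c_1 = 1/(-2)^2 = 1/4.
The series is valid for |w/d| < 1, i.e. |z − z₀| < |d|.
Radius of convergence: R = |-9 − z₀| = |-2| = 2 (distance from z₀ to the singularity z = -9).

c_0 = -1/2, c_1 = 1/4; R = 2.


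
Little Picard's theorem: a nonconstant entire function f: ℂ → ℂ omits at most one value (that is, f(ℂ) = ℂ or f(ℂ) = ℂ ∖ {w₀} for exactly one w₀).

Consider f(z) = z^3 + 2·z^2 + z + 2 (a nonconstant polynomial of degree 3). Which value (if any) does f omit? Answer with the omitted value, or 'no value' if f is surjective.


Little Picard bounds the complement of f(ℂ) to at most one point.
For every w ∈ ℂ, the equation p(z) − w = 0 is a nonconstant polynomial in z and hence has at least one root by the fundamental theorem of algebra. So p is surjective onto ℂ, omitting no value.

Omitted value: no value.


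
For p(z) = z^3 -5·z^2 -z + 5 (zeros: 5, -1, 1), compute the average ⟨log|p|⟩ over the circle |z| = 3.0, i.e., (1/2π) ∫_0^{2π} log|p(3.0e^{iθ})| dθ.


Zeros: -1, 1, 5; r = 3.0.
Inside |z| < r: -1, 1. Outside (|z| ≥ r): 5.
p(0) = 5, so log|p(0)| = log(5) = 1.6094.
Apply Jensen: I(r) = log|p(0)| + Σ_k log(r/|z_k|), summed over zeros inside |z| < r.
  log(r/|z_k|) for z_k = -1: log(3.0/1) = 1.0986
  log(r/|z_k|) for z_k = 1: log(3.0/1) = 1.0986
  Outside zeros (5) contribute nothing to the Jensen sum.
Sum over inside zeros: 2.1972.
I(r) = log|p(0)| + (inside sum) = 1.6094 + 2.1972 = 3.8067.
Note: since some zeros are outside |z| ≤ r, the simplified n·log(r) form does NOT apply — only the inside zeros contribute.

I(r) ≈ 3.8067.


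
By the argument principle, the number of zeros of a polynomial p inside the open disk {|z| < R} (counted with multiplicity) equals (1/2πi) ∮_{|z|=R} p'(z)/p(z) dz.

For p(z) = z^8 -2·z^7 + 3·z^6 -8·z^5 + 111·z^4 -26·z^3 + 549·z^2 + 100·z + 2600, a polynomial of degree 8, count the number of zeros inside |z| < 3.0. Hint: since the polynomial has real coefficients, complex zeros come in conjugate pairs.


The zeros of p are: (-1 + 2i), (-1 - 2i), (3 + 2i), (3 - 2i), (1 + 2i), (1 - 2i), (-2 + 2i), (-2 - 2i).
Their magnitudes are: 2.236, 2.236, 3.606, 3.606, 2.236, 2.236, 2.828, 2.828.
Zeros with |z| < R = 3.0: (-1 + 2i), (-1 - 2i), (1 + 2i), (1 - 2i), (-2 + 2i), (-2 - 2i).
Count = 6.
By the argument principle, (1/2πi) ∮_{|z|=R} p'(z)/p(z) dz equals exactly this count.

Number of zeros inside |z| < 3.0: 6.


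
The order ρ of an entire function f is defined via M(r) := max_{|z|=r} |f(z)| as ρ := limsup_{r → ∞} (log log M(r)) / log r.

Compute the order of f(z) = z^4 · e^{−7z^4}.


M(r) = max_{|z|=r} |1|·|z|^4·|e^{−7z^4}| = 1·r^4 · e^{7r^4} (the factors attain their maxima compatibly on |z|=r). Then log M(r) = log 1 + 4·log r + 7r^4, dominated by the last term, so log log M(r) ~ 4·log r. The polynomial factor 1z^4 contributes only a log r term and does not affect the order. ρ = 4.
Therefore ρ = 4.

Order ρ = 4.


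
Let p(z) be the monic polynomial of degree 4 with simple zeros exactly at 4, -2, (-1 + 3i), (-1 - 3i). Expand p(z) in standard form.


The polynomial is p(z) = ∏_{α ∈ S} (z − α), where S = {4, -2, (-1 + 3i), (-1 - 3i)}.
Expanding the product yields: p(z) = z^4 -2·z^2 -36·z -80.
Note conjugate pairs combine to real quadratics: (z − (-1+3i))(z − (-1−3i)) = z² + 2z + 10.
The resulting polynomial has degree 4 and real coefficients as required.

p(z) = z^4 -2·z^2 -36·z -80.


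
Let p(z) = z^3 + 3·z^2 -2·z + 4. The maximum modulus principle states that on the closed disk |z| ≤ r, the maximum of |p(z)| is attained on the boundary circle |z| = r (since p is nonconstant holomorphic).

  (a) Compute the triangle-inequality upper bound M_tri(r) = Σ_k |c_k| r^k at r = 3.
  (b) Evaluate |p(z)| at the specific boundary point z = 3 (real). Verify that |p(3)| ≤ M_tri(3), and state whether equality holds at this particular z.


Coefficients: c_0 = 4, c_1 = -2, c_2 = 3, c_3 = 1. Radius r = 3.
Part (a). Triangle bound: M_tri(r) = Σ_k |c_k| r^k
  = |4|·3^0 + |-2|·3^1 + |3|·3^2 + |1|·3^3
  = 4 + 6 + 27 + 27 = 64.
This bounds M(r) := max_{|z|=r} |p(z)| from above; equality holds iff all terms c_k z^k can be made to align in phase at a single z on |z|=r.
Part (b). At z = 3 (real, on the circle |z| = r):
  p(3) = (4)·3^0 + (-2)·3^1 + (3)·3^2 + (1)·3^3 = 52.
  |p(3)| = 52.
Check: |p(3)| = 52 ≤ 64 = M_tri(3). ✓ Equality does not hold at z = 3 (the coefficients have mixed signs, so the terms do not all align in phase there).

M_tri(3) = 64; |p(3)| = 52; equality at z=3: no.


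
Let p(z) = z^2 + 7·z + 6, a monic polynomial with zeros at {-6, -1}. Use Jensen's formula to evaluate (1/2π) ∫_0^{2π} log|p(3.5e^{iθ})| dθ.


Zeros: -6, -1; r = 3.5.
Inside |z| < r: -1. Outside (|z| ≥ r): -6.
p(0) = 6, so log|p(0)| = log(6) = 1.7918.
Apply Jensen: I(r) = log|p(0)| + Σ_k log(r/|z_k|), summed over zeros inside |z| < r.
  log(r/|z_k|) for z_k = -1: log(3.5/1) = 1.2528
  Outside zeros (-6) contribute nothing to the Jensen sum.
Sum over inside zeros: 1.2528.
I(r) = log|p(0)| + (inside sum) = 1.7918 + 1.2528 = 3.0445.
Note: since some zeros are outside |z| ≤ r, the simplified n·log(r) form does NOT apply — only the inside zeros contribute.

I(r) ≈ 3.0445.


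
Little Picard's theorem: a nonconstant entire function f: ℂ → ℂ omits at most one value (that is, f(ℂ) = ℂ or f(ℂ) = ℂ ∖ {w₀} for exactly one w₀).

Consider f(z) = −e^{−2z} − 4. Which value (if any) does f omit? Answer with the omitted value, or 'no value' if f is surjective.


Little Picard bounds the complement of f(ℂ) to at most one point.
e^{−2z} is never zero on ℂ, so -1·e^{−2z} takes every value in ℂ ∖ {0}. Adding -4 shifts the range to ℂ ∖ {-4}. Thus f omits exactly the value -4.

Omitted value: -4.


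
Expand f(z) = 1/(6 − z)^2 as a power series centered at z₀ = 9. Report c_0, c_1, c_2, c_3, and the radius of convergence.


Let w = z − z₀, so z = z₀ + w.
Then 6 − z = 6 − (z₀ + w) = (6 − z₀) − w = -3 − w.
f(z) = 1/(-3 − w)^2 = (1/(-3)^2) · (1 − w/(-3))^{−2}.
By the binomial series (1−u)^{−2} = Σ_{n≥0} C(n+1, 1) u^n for |u|<1, with u = w/(-3):
  c_n = C(n+1, 1) / (-3)^(n+2).
  c_0 = 1/(-3)^2 = 1/9.
  c_1 = 2/(-3)^3 = -2/27.
  c_2 = 3/(-3)^4 = 1/27.
  c_3 = 4/(-3)^5 = -4/243.
The series is valid for |w/d| < 1, i.e. |z − z₀| < |d|.
Radius of convergence: R = |6 − z₀| = |-3| = 3 (distance from z₀ to the singularity z = 6).

c_0 = 1/9, c_1 = -2/27, c_2 = 1/27, c_3 = -4/243; R = 3.


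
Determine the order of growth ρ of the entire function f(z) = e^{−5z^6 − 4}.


|e^{−5z^6 − 4}| = e^{Re(-5·z^6) + -4} ≤ e^{5|z|^6 + -4} = e^{5r^6 + -4} on |z| = r, so ρ ≤ 6. Choosing z on |z|=r so that -5·z^6 is real positive (always possible by picking arg z appropriately) gives |f(z)| = e^{5r^6 + -4}, matching the bound. The additive constant -4 does not affect log log M(r) ~ 6·log r. Hence ρ = 6.
Therefore ρ = 6.

Order ρ = 6.


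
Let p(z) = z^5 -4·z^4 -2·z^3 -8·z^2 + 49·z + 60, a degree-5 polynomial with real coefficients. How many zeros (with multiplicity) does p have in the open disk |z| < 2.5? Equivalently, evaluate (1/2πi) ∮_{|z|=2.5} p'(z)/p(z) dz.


The zeros of p are: 4, -1, 3, (-1 + 2i), (-1 - 2i).
Their magnitudes are: 4, 1, 3, 2.236, 2.236.
Zeros with |z| < R = 2.5: -1, (-1 + 2i), (-1 - 2i).
Count = 3.
By the argument principle, (1/2πi) ∮_{|z|=R} p'(z)/p(z) dz equals exactly this count.

Number of zeros inside |z| < 2.5: 3.


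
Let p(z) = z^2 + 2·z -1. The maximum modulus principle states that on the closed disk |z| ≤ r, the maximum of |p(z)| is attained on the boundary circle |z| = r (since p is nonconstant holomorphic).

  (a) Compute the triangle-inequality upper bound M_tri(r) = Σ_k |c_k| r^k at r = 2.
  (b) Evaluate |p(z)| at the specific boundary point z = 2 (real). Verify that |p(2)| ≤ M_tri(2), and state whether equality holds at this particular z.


Coefficients: c_0 = -1, c_1 = 2, c_2 = 1. Radius r = 2.
Part (a). Triangle bound: M_tri(r) = Σ_k |c_k| r^k
  = |-1|·2^0 + |2|·2^1 + |1|·2^2
  = 1 + 4 + 4 = 9.
This bounds M(r) := max_{|z|=r} |p(z)| from above; equality holds iff all terms c_k z^k can be made to align in phase at a single z on |z|=r.
Part (b). At z = 2 (real, on the circle |z| = r):
  p(2) = (-1)·2^0 + (2)·2^1 + (1)·2^2 = 7.
  |p(2)| = 7.
Check: |p(2)| = 7 ≤ 9 = M_tri(2). ✓ Equality does not hold at z = 2 (the coefficients have mixed signs, so the terms do not all align in phase there).

M_tri(2) = 9; |p(2)| = 7; equality at z=2: no.


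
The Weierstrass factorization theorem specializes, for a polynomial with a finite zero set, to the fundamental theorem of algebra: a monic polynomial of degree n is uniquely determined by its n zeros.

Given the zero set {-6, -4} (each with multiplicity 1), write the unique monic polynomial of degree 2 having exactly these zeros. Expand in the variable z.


The polynomial is p(z) = ∏_{α ∈ S} (z − α), where S = {-6, -4}.
Expanding the product yields: p(z) = z^2 + 10·z + 24.
The resulting polynomial has degree 2 and real coefficients as required.

p(z) = z^2 + 10·z + 24.


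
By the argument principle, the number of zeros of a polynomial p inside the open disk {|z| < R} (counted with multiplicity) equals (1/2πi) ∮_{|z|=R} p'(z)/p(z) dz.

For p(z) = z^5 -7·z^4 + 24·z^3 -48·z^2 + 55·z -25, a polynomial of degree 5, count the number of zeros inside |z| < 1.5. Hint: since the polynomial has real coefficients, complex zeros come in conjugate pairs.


The zeros of p are: (1 + 2i), (1 - 2i), (2 + 1i), (2 - 1i), 1.
Their magnitudes are: 2.236, 2.236, 2.236, 2.236, 1.
Zeros with |z| < R = 1.5: 1.
Count = 1.
By the argument principle, (1/2πi) ∮_{|z|=R} p'(z)/p(z) dz equals exactly this count.

Number of zeros inside |z| < 1.5: 1.


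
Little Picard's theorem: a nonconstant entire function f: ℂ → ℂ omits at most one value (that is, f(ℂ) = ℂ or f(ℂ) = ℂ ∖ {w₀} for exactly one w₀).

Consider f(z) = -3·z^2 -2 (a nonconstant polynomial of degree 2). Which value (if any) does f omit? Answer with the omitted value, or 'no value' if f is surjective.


Little Picard bounds the complement of f(ℂ) to at most one point.
For every w ∈ ℂ, the equation p(z) − w = 0 is a nonconstant polynomial in z and hence has at least one root by the fundamental theorem of algebra. So p is surjective onto ℂ, omitting no value.

Omitted value: no value.


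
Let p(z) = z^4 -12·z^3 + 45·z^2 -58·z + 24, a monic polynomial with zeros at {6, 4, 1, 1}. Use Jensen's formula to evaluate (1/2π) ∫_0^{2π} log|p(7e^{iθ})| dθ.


Zeros: 1, 1, 4, 6; r = 7.
Inside |z| < r: 1, 1, 4, 6. Outside (|z| ≥ r): ∅.
p(0) = 24, so log|p(0)| = log(24) = 3.1781.
Apply Jensen: I(r) = log|p(0)| + Σ_k log(r/|z_k|), summed over zeros inside |z| < r.
  log(r/|z_k|) for z_k = 6: log(7/6) = 0.1542
  log(r/|z_k|) for z_k = 4: log(7/4) = 0.5596
  log(r/|z_k|) for z_k = 1: log(7/1) = 1.9459
  log(r/|z_k|) for z_k = 1: log(7/1) = 1.9459
Sum over inside zeros: 4.6056.
I(r) = log|p(0)| + (inside sum) = 3.1781 + 4.6056 = 7.7836.
Closed form (all zeros inside, monic): I(r) = n·log(r) = 4·log(7) = 7.7836. ✓

I(r) ≈ 7.7836.


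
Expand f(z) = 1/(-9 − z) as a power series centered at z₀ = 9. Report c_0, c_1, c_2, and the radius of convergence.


Let w = z − z₀, so z = z₀ + w.
Then -9 − z = -9 − (z₀ + w) = (-9 − z₀) − w = -18 − w.
f(z) = 1/(-18 − w) = (1/(-18)) · 1/(1 − w/(-18)) = Σ_{n≥0} w^n / (-18)^(n+1).
So c_n = 1/(-18)^(n+1):
  c_0 = 1/(-18)^1 = -1/18.
  c_1 = 1/(-18)^2 = 1/324.
  c_2 = 1/(-18)^3 = -1/5832.
The series is valid for |w/d| < 1, i.e. |z − z₀| < |d|.
Radius of convergence: R = |-9 − z₀| = |-18| = 18 (distance from z₀ to the singularity z = -9).

c_0 = -1/18, c_1 = 1/324, c_2 = -1/5832; R = 18.


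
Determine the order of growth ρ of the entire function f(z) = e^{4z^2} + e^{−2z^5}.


Each summand is entire of order 2 and 5 respectively (as in the single-exponential case). The order of a sum is at most the max of the orders, so ρ ≤ 5. For the lower bound: on |z|=r choose arg z so that -2z^5 is real positive; then |e^{-2z^5}| = e^{2r^5} while |e^{4z^2}| ≤ e^{4r^2} = o(e^{2r^5}). So |f| ≥ e^{2r^5}(1 − o(1)) and ρ ≥ 5. Hence ρ = max(2, 5) = 5.
Therefore ρ = 5.

Order ρ = 5.


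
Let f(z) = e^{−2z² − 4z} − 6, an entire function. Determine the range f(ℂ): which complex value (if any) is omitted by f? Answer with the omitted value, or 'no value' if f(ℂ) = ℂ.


Little Picard bounds the complement of f(ℂ) to at most one point.
The exponent g(z) = −2z² − 4z is a nonconstant polynomial, hence surjective onto ℂ. So e^{g(z)} takes every value in {e^w : w ∈ ℂ} = ℂ ∖ {0}. Adding -6 shifts the range to ℂ ∖ {-6}. f omits exactly -6.

Omitted value: -6.


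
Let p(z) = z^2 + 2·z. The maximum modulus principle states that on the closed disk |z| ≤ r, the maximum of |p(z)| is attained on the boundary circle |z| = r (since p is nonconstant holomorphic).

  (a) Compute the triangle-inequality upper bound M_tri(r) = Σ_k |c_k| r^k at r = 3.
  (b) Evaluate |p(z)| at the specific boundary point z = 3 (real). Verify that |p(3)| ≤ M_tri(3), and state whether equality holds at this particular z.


Coefficients: c_0 = 0, c_1 = 2, c_2 = 1. Radius r = 3.
Part (a). Triangle bound: M_tri(r) = Σ_k |c_k| r^k
  = |0|·3^0 + |2|·3^1 + |1|·3^2
  = 0 + 6 + 9 = 15.
This bounds M(r) := max_{|z|=r} |p(z)| from above; equality holds iff all terms c_k z^k can be made to align in phase at a single z on |z|=r.
Part (b). At z = 3 (real, on the circle |z| = r):
  p(3) = (0)·3^0 + (2)·3^1 + (1)·3^2 = 15.
  |p(3)| = 15.
Since all nonzero coefficients share the same sign, |p(3)| = 15 = M_tri(3); the triangle bound is attained at z = 3, so in fact M(r) = 15.

M_tri(3) = 15; |p(3)| = 15; equality at z=3: yes.


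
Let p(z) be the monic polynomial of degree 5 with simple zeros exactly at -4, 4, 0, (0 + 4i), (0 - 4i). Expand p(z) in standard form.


The polynomial is p(z) = ∏_{α ∈ S} (z − α), where S = {-4, 4, 0, (0 + 4i), (0 - 4i)}.
Expanding the product yields: p(z) = z^5 -256·z.
Note conjugate pairs combine to real quadratics: (z − (0+4i))(z − (0−4i)) = z² + 16.
The resulting polynomial has degree 5 and real coefficients as required.

p(z) = z^5 -256·z.


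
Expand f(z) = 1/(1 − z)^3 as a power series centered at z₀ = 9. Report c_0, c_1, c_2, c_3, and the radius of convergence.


Let w = z − z₀, so z = z₀ + w.
Then 1 − z = 1 − (z₀ + w) = (1 − z₀) − w = -8 − w.
f(z) = 1/(-8 − w)^3 = (1/(-8)^3) · (1 − w/(-8))^{−3}.
By the binomial series (1−u)^{−3} = Σ_{n≥0} C(n+2, 2) u^n for |u|<1, with u = w/(-8):
  c_n = C(n+2, 2) / (-8)^(n+3).
  c_0 = 1/(-8)^3 = -1/512.
  c_1 = 3/(-8)^4 = 3/4096.
  c_2 = 6/(-8)^5 = -3/16384.
  c_3 = 10/(-8)^6 = 5/131072.
The series is valid for |w/d| < 1, i.e. |z − z₀| < |d|.
Radius of convergence: R = |1 − z₀| = |-8| = 8 (distance from z₀ to the singularity z = 1).

c_0 = -1/512, c_1 = 3/4096, c_2 = -3/16384, c_3 = 5/131072; R = 8.


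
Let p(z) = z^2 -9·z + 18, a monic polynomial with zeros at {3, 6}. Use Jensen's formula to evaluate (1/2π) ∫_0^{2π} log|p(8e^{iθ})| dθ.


Zeros: 3, 6; r = 8.
Inside |z| < r: 3, 6. Outside (|z| ≥ r): ∅.
p(0) = 18, so log|p(0)| = log(18) = 2.8904.
Apply Jensen: I(r) = log|p(0)| + Σ_k log(r/|z_k|), summed over zeros inside |z| < r.
  log(r/|z_k|) for z_k = 3: log(8/3) = 0.9808
  log(r/|z_k|) for z_k = 6: log(8/6) = 0.2877
Sum over inside zeros: 1.2685.
I(r) = log|p(0)| + (inside sum) = 2.8904 + 1.2685 = 4.1589.
Closed form (all zeros inside, monic): I(r) = n·log(r) = 2·log(8) = 4.1589. ✓

I(r) ≈ 4.1589.


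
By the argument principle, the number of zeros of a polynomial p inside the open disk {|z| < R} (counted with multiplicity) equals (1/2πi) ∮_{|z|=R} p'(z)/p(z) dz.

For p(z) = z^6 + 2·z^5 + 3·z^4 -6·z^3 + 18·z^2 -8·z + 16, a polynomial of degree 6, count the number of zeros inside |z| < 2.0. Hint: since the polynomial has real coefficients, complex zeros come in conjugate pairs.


The zeros of p are: (-2 + 2i), (-2 - 2i), (1 + 1i), (1 - 1i), (0 + 1i), (0 - 1i).
Their magnitudes are: 2.828, 2.828, 1.414, 1.414, 1, 1.
Zeros with |z| < R = 2.0: (1 + 1i), (1 - 1i), (0 + 1i), (0 - 1i).
Count = 4.
By the argument principle, (1/2πi) ∮_{|z|=R} p'(z)/p(z) dz equals exactly this count.

Number of zeros inside |z| < 2.0: 4.


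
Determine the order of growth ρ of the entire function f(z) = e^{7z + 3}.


|e^{7z + 3}| = e^{Re(7·z) + 3} ≤ e^{7|z|^1 + 3} = e^{7r^1 + 3} on |z| = r, so ρ ≤ 1. Choosing z on |z|=r so that 7·z is real positive (always possible by picking arg z appropriately) gives |f(z)| = e^{7r^1 + 3}, matching the bound. The additive constant 3 does not affect log log M(r) ~ 1·log r. Hence ρ = 1.
Therefore ρ = 1.

Order ρ = 1.


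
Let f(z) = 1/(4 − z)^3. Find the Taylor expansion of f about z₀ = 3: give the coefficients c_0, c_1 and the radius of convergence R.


Let w = z − z₀, so z = z₀ + w.
Then 4 − z = 4 − (z₀ + w) = (4 − z₀) − w = 1 − w.
f(z) = 1/(1 − w)^3 = (1/(1)^3) · (1 − w/(1))^{−3}.
By the binomial series (1−u)^{−3} = Σ_{n≥0} C(n+2, 2) u^n for |u|<1, with u = w/(1):
  c_n = C(n+2, 2) / (1)^(n+3).
  c_0 = 1/(1)^3 = 1.
  c_1 = 3/(1)^4 = 3.
The series is valid for |w/d| < 1, i.e. |z − z₀| < |d|.
Radius of convergence: R = |4 − z₀| = |1| = 1 (distance from z₀ to the singularity z = 4).

c_0 = 1, c_1 = 3; R = 1.


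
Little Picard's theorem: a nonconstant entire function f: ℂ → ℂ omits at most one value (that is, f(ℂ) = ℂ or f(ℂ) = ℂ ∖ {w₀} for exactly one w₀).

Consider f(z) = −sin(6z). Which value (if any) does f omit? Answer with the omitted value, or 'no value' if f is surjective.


Little Picard bounds the complement of f(ℂ) to at most one point.
sin is entire and surjective onto ℂ: for every w ∈ ℂ, sin(ζ) = w has a solution ζ ∈ ℂ (e.g., via the complex inverse arcsin). With ζ = 6z this gives z = ζ/(6). Then -1·sin(6z) takes every value in -1·ℂ = ℂ, and adding 0 is a bijection of ℂ. So f is surjective and omits no value. (Note: only on the real line is sin bounded by [−1, 1].)

Omitted value: no value.


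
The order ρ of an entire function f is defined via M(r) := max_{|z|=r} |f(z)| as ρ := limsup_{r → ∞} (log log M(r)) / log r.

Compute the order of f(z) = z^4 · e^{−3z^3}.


M(r) = max_{|z|=r} |1|·|z|^4·|e^{−3z^3}| = 1·r^4 · e^{3r^3} (the factors attain their maxima compatibly on |z|=r). Then log M(r) = log 1 + 4·log r + 3r^3, dominated by the last term, so log log M(r) ~ 3·log r. The polynomial factor 1z^4 contributes only a log r term and does not affect the order. ρ = 3.
Therefore ρ = 3.

Order ρ = 3.


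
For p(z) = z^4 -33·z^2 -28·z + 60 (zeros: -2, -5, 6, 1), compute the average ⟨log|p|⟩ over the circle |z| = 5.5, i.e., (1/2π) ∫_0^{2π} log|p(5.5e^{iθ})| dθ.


Zeros: -5, -2, 1, 6; r = 5.5.
Inside |z| < r: -5, -2, 1. Outside (|z| ≥ r): 6.
p(0) = 60, so log|p(0)| = log(60) = 4.0943.
Apply Jensen: I(r) = log|p(0)| + Σ_k log(r/|z_k|), summed over zeros inside |z| < r.
  log(r/|z_k|) for z_k = -2: log(5.5/2) = 1.0116
  log(r/|z_k|) for z_k = -5: log(5.5/5) = 0.0953
  log(r/|z_k|) for z_k = 1: log(5.5/1) = 1.7047
  Outside zeros (6) contribute nothing to the Jensen sum.
Sum over inside zeros: 2.8117.
I(r) = log|p(0)| + (inside sum) = 4.0943 + 2.8117 = 6.9060.
Note: since some zeros are outside |z| ≤ r, the simplified n·log(r) form does NOT apply — only the inside zeros contribute.

I(r) ≈ 6.9060.


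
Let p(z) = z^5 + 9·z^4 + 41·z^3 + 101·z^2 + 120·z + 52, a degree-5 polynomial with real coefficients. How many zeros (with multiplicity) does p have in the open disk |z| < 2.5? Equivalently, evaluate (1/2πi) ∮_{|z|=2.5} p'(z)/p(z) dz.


The zeros of p are: (-2 + 3i), (-2 - 3i), -2, -1, -2.
Their magnitudes are: 3.606, 3.606, 2, 1, 2.
Zeros with |z| < R = 2.5: -2, -1, -2.
Count = 3.
By the argument principle, (1/2πi) ∮_{|z|=R} p'(z)/p(z) dz equals exactly this count.

Number of zeros inside |z| < 2.5: 3.


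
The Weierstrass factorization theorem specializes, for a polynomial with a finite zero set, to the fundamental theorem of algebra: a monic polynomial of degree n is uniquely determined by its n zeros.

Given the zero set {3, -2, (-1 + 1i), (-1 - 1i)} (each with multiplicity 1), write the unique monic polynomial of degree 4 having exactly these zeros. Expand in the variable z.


The polynomial is p(z) = ∏_{α ∈ S} (z − α), where S = {3, -2, (-1 + 1i), (-1 - 1i)}.
Expanding the product yields: p(z) = z^4 + z^3 -6·z^2 -14·z -12.
Note conjugate pairs combine to real quadratics: (z − (-1+1i))(z − (-1−1i)) = z² + 2z + 2.
The resulting polynomial has degree 4 and real coefficients as required.

p(z) = z^4 + z^3 -6·z^2 -14·z -12.


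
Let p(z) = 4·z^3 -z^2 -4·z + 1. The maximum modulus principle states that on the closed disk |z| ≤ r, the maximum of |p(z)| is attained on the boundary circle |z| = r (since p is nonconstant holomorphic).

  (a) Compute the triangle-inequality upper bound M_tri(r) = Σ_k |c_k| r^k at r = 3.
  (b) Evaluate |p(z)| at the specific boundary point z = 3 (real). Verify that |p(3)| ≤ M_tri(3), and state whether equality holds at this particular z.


Coefficients: c_0 = 1, c_1 = -4, c_2 = -1, c_3 = 4. Radius r = 3.
Part (a). Triangle bound: M_tri(r) = Σ_k |c_k| r^k
  = |1|·3^0 + |-4|·3^1 + |-1|·3^2 + |4|·3^3
  = 1 + 12 + 9 + 108 = 130.
This bounds M(r) := max_{|z|=r} |p(z)| from above; equality holds iff all terms c_k z^k can be made to align in phase at a single z on |z|=r.
Part (b). At z = 3 (real, on the circle |z| = r):
  p(3) = (1)·3^0 + (-4)·3^1 + (-1)·3^2 + (4)·3^3 = 88.
  |p(3)| = 88.
Check: |p(3)| = 88 ≤ 130 = M_tri(3). ✓ Equality does not hold at z = 3 (the coefficients have mixed signs, so the terms do not all align in phase there).

M_tri(3) = 130; |p(3)| = 88; equality at z=3: no.


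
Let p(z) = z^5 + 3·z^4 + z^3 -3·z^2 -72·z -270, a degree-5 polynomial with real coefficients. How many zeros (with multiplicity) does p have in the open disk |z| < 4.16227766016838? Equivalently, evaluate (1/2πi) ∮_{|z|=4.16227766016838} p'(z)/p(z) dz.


The zeros of p are: 3, (0 + 3i), (0 - 3i), (-3 + 1i), (-3 - 1i).
Their magnitudes are: 3, 3, 3, 3.162, 3.162.
Zeros with |z| < R = 4.16227766016838: 3, (0 + 3i), (0 - 3i), (-3 + 1i), (-3 - 1i).
Count = 5.
By the argument principle, (1/2πi) ∮_{|z|=R} p'(z)/p(z) dz equals exactly this count.

Number of zeros inside |z| < 4.16227766016838: 5.


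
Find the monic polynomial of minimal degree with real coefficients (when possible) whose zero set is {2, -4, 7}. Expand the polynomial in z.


The polynomial is p(z) = ∏_{α ∈ S} (z − α), where S = {2, -4, 7}.
Expanding the product yields: p(z) = z^3 -5·z^2 -22·z + 56.
The resulting polynomial has degree 3 and real coefficients as required.

p(z) = z^3 -5·z^2 -22·z + 56.


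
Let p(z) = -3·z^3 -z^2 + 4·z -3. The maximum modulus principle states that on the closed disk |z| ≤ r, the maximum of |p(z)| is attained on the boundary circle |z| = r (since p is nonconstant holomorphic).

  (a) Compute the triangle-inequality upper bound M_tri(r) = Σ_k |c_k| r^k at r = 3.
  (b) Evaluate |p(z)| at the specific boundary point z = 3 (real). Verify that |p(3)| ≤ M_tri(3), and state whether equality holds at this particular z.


Coefficients: c_0 = -3, c_1 = 4, c_2 = -1, c_3 = -3. Radius r = 3.
Part (a). Triangle bound: M_tri(r) = Σ_k |c_k| r^k
  = |-3|·3^0 + |4|·3^1 + |-1|·3^2 + |-3|·3^3
  = 3 + 12 + 9 + 81 = 105.
This bounds M(r) := max_{|z|=r} |p(z)| from above; equality holds iff all terms c_k z^k can be made to align in phase at a single z on |z|=r.
Part (b). At z = 3 (real, on the circle |z| = r):
  p(3) = (-3)·3^0 + (4)·3^1 + (-1)·3^2 + (-3)·3^3 = -81.
  |p(3)| = 81.
Check: |p(3)| = 81 ≤ 105 = M_tri(3). ✓ Equality does not hold at z = 3 (the coefficients have mixed signs, so the terms do not all align in phase there).

M_tri(3) = 105; |p(3)| = 81; equality at z=3: no.


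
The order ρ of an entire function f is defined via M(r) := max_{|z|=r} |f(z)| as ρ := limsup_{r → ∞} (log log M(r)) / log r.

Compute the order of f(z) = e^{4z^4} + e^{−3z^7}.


Each summand is entire of order 4 and 7 respectively (as in the single-exponential case). The order of a sum is at most the max of the orders, so ρ ≤ 7. For the lower bound: on |z|=r choose arg z so that -3z^7 is real positive; then |e^{-3z^7}| = e^{3r^7} while |e^{4z^4}| ≤ e^{4r^4} = o(e^{3r^7}). So |f| ≥ e^{3r^7}(1 − o(1)) and ρ ≥ 7. Hence ρ = max(4, 7) = 7.
Therefore ρ = 7.

Order ρ = 7.


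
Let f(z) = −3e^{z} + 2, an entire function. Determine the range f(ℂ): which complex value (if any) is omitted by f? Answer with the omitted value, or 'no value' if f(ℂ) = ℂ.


Little Picard bounds the complement of f(ℂ) to at most one point.
e^{z} is never zero on ℂ, so -3·e^{z} takes every value in ℂ ∖ {0}. Adding 2 shifts the range to ℂ ∖ {2}. Thus f omits exactly the value 2.

Omitted value: 2.


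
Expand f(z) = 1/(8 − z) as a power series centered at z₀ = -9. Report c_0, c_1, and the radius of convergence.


Let w = z − z₀, so z = z₀ + w.
Then 8 − z = 8 − (z₀ + w) = (8 − z₀) − w = 17 − w.
f(z) = 1/(17 − w) = (1/(17)) · 1/(1 − w/(17)) = Σ_{n≥0} w^n / (17)^(n+1).
So c_n = 1/(17)^(n+1):
  c_0 = 1/(17)^1 = 1/17.
  c_1 = 1/(17)^2 = 1/289.
The series is valid for |w/d| < 1, i.e. |z − z₀| < |d|.
Radius of convergence: R = |8 − z₀| = |17| = 17 (distance from z₀ to the singularity z = 8).

c_0 = 1/17, c_1 = 1/289; R = 17.


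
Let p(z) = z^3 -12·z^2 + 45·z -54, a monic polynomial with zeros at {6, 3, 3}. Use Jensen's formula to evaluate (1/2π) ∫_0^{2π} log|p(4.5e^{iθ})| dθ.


Zeros: 3, 3, 6; r = 4.5.
Inside |z| < r: 3, 3. Outside (|z| ≥ r): 6.
p(0) = -54, so log|p(0)| = log(54) = 3.9890.
Apply Jensen: I(r) = log|p(0)| + Σ_k log(r/|z_k|), summed over zeros inside |z| < r.
  log(r/|z_k|) for z_k = 3: log(4.5/3) = 0.4055
  log(r/|z_k|) for z_k = 3: log(4.5/3) = 0.4055
  Outside zeros (6) contribute nothing to the Jensen sum.
Sum over inside zeros: 0.8109.
I(r) = log|p(0)| + (inside sum) = 3.9890 + 0.8109 = 4.7999.
Note: since some zeros are outside |z| ≤ r, the simplified n·log(r) form does NOT apply — only the inside zeros contribute.

I(r) ≈ 4.7999.


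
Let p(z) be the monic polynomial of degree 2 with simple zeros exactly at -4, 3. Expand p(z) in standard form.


The polynomial is p(z) = ∏_{α ∈ S} (z − α), where S = {-4, 3}.
Expanding the product yields: p(z) = z^2 + z -12.
The resulting polynomial has degree 2 and real coefficients as required.

p(z) = z^2 + z -12.


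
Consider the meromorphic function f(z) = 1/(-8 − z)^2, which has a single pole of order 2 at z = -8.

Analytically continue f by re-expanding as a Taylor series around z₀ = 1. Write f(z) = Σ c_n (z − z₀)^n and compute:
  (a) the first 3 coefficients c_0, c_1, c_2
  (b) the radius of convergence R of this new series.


Let w = z − z₀, so z = z₀ + w.
Then -8 − z = -8 − (z₀ + w) = (-8 − z₀) − w = -9 − w.
f(z) = 1/(-9 − w)^2 = (1/(-9)^2) · (1 − w/(-9))^{−2}.
By the binomial series (1−u)^{−2} = Σ_{n≥0} C(n+1, 1) u^n for |u|<1, with u = w/(-9):
  c_n = C(n+1, 1) / (-9)^(n+2).
  c_0 = 1/(-9)^2 = 1/81.
  c_1 = 2/(-9)^3 = -2/729.
  c_2 = 3/(-9)^4 = 1/2187.
The series is valid for |w/d| < 1, i.e. |z − z₀| < |d|.
Radius of convergence: R = |-8 − z₀| = |-9| = 9 (distance from z₀ to the singularity z = -8).

c_0 = 1/81, c_1 = -2/729, c_2 = 1/2187; R = 9.


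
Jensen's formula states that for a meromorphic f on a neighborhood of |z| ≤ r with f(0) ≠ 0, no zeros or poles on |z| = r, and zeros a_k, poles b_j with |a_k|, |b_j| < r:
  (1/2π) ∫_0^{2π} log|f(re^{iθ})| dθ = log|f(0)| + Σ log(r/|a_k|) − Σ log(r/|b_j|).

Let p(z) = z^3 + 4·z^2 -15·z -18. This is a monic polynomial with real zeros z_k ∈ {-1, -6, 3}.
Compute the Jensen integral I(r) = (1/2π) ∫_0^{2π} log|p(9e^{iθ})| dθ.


Zeros: -6, -1, 3; r = 9.
Inside |z| < r: -6, -1, 3. Outside (|z| ≥ r): ∅.
p(0) = -18, so log|p(0)| = log(18) = 2.8904.
Apply Jensen: I(r) = log|p(0)| + Σ_k log(r/|z_k|), summed over zeros inside |z| < r.
  log(r/|z_k|) for z_k = -1: log(9/1) = 2.1972
  log(r/|z_k|) for z_k = -6: log(9/6) = 0.4055
  log(r/|z_k|) for z_k = 3: log(9/3) = 1.0986
Sum over inside zeros: 3.7013.
I(r) = log|p(0)| + (inside sum) = 2.8904 + 3.7013 = 6.5917.
Closed form (all zeros inside, monic): I(r) = n·log(r) = 3·log(9) = 6.5917. ✓

I(r) ≈ 6.5917.


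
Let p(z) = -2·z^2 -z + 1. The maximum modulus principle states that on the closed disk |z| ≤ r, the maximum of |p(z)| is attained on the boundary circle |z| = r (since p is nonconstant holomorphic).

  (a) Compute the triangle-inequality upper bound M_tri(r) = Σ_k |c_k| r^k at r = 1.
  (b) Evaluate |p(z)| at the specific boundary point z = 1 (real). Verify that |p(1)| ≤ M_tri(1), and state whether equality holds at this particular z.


Coefficients: c_0 = 1, c_1 = -1, c_2 = -2. Radius r = 1.
Part (a). Triangle bound: M_tri(r) = Σ_k |c_k| r^k
  = |1|·1^0 + |-1|·1^1 + |-2|·1^2
  = 1 + 1 + 2 = 4.
This bounds M(r) := max_{|z|=r} |p(z)| from above; equality holds iff all terms c_k z^k can be made to align in phase at a single z on |z|=r.
Part (b). At z = 1 (real, on the circle |z| = r):
  p(1) = (1)·1^0 + (-1)·1^1 + (-2)·1^2 = -2.
  |p(1)| = 2.
Check: |p(1)| = 2 ≤ 4 = M_tri(1). ✓ Equality does not hold at z = 1 (the coefficients have mixed signs, so the terms do not all align in phase there).

M_tri(1) = 4; |p(1)| = 2; equality at z=1: no.


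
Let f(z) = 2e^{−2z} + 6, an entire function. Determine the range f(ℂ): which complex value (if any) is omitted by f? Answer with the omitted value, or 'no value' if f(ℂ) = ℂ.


Little Picard bounds the complement of f(ℂ) to at most one point.
e^{−2z} is never zero on ℂ, so 2·e^{−2z} takes every value in ℂ ∖ {0}. Adding 6 shifts the range to ℂ ∖ {6}. Thus f omits exactly the value 6.

Omitted value: 6.


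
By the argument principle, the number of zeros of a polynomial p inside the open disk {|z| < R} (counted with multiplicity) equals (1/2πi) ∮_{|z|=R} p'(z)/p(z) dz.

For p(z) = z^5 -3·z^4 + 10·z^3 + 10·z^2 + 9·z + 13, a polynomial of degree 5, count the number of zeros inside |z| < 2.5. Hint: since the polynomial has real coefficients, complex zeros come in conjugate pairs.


The zeros of p are: (2 + 3i), (2 - 3i), (0 + 1i), (0 - 1i), -1.
Their magnitudes are: 3.606, 3.606, 1, 1, 1.
Zeros with |z| < R = 2.5: (0 + 1i), (0 - 1i), -1.
Count = 3.
By the argument principle, (1/2πi) ∮_{|z|=R} p'(z)/p(z) dz equals exactly this count.

Number of zeros inside |z| < 2.5: 3.


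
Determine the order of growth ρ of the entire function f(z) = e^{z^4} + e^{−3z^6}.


Each summand is entire of order 4 and 6 respectively (as in the single-exponential case). The order of a sum is at most the max of the orders, so ρ ≤ 6. For the lower bound: on |z|=r choose arg z so that -3z^6 is real positive; then |e^{-3z^6}| = e^{3r^6} while |e^{1z^4}| ≤ e^{1r^4} = o(e^{3r^6}). So |f| ≥ e^{3r^6}(1 − o(1)) and ρ ≥ 6. Hence ρ = max(4, 6) = 6.
Therefore ρ = 6.

Order ρ = 6.


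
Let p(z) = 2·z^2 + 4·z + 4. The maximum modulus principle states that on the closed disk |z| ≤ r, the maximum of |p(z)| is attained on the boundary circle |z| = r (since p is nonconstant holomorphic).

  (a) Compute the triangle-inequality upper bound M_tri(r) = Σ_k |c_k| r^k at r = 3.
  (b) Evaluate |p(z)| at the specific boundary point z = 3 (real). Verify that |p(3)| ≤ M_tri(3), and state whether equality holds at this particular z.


Coefficients: c_0 = 4, c_1 = 4, c_2 = 2. Radius r = 3.
Part (a). Triangle bound: M_tri(r) = Σ_k |c_k| r^k
  = |4|·3^0 + |4|·3^1 + |2|·3^2
  = 4 + 12 + 18 = 34.
This bounds M(r) := max_{|z|=r} |p(z)| from above; equality holds iff all terms c_k z^k can be made to align in phase at a single z on |z|=r.
Part (b). At z = 3 (real, on the circle |z| = r):
  p(3) = (4)·3^0 + (4)·3^1 + (2)·3^2 = 34.
  |p(3)| = 34.
Since all nonzero coefficients share the same sign, |p(3)| = 34 = M_tri(3); the triangle bound is attained at z = 3, so in fact M(r) = 34.

M_tri(3) = 34; |p(3)| = 34; equality at z=3: yes.


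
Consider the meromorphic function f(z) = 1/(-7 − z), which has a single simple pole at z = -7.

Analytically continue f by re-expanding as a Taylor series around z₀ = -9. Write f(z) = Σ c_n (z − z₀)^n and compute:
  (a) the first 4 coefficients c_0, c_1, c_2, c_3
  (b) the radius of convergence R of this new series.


Let w = z − z₀, so z = z₀ + w.
Then -7 − z = -7 − (z₀ + w) = (-7 − z₀) − w = 2 − w.
f(z) = 1/(2 − w) = (1/(2)) · 1/(1 − w/(2)) = Σ_{n≥0} w^n / (2)^(n+1).
So c_n = 1/(2)^(n+1):
  c_0 = 1/(2)^1 = 1/2.
  c_1 = 1/(2)^2 = 1/4.
  c_2 = 1/(2)^3 = 1/8.
  c_3 = 1/(2)^4 = 1/16.
The series is valid for |w/d| < 1, i.e. |z − z₀| < |d|.
Radius of convergence: R = |-7 − z₀| = |2| = 2 (distance from z₀ to the singularity z = -7).

c_0 = 1/2, c_1 = 1/4, c_2 = 1/8, c_3 = 1/16; R = 2.


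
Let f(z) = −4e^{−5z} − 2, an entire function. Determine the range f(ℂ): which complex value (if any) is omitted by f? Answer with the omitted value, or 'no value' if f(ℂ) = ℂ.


Little Picard bounds the complement of f(ℂ) to at most one point.
e^{−5z} is never zero on ℂ, so -4·e^{−5z} takes every value in ℂ ∖ {0}. Adding -2 shifts the range to ℂ ∖ {-2}. Thus f omits exactly the value -2.

Omitted value: -2.


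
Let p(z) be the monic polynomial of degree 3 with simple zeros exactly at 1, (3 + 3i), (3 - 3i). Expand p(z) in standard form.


The polynomial is p(z) = ∏_{α ∈ S} (z − α), where S = {1, (3 + 3i), (3 - 3i)}.
Expanding the product yields: p(z) = z^3 -7·z^2 + 24·z -18.
Note conjugate pairs combine to real quadratics: (z − (3+3i))(z − (3−3i)) = z² − 6z + 18.
The resulting polynomial has degree 3 and real coefficients as required.

p(z) = z^3 -7·z^2 + 24·z -18.
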